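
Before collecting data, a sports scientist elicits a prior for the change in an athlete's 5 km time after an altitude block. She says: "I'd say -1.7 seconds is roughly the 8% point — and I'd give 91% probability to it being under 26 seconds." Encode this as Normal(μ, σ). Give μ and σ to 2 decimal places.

For Normal(μ,σ), the p-quantile is μ + z_p·σ. Here z_{0.08} = -1.405, z_{0.91} = 1.341.
So -1.7 = μ − 1.405σ and 26 = μ + 1.341σ.
Subtracting: σ = (26 − -1.7)/(1.341 − (-1.405)) = 10.09.
Then μ = -1.7 − (-1.405)·10.09 = 12.47.

μ = 12.47, σ = 10.09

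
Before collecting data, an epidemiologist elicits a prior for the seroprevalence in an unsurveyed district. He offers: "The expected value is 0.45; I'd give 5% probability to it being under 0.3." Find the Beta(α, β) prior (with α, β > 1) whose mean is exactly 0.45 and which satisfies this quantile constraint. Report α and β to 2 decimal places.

With mean 0.45 fixed, write α = 0.45s, β = 0.55s where s = α+β.
Need P(θ < 0.3) = 0.05 under Beta(0.45s, 0.55s). Normal approximation: (q−m)/√(m(1−m)/s) ≈ z_{0.05} = -1.64, so s ≈ 0.45·0.55·(-1.64)²/(0.3−0.45)² = 29.8.
At s = 29.8: P(θ<0.3) ≈ 0.045. Adjusting to match 0.05 gives s ≈ 28.07.
So α = 0.45·28.07 ≈ 12.63, β = 0.55·28.07 ≈ 15.44.

α ≈ 12.63, β ≈ 15.44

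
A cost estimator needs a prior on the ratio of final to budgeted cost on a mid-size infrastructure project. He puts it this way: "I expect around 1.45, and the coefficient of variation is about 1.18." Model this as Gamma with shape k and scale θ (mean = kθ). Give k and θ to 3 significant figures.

For Gamma(k, scale θ): mean = kθ, variance = kθ², so CV = 1/√k.
CV = 1.18, hence k = 1/CV² = 0.718.
Then θ = mean/k = 1.45/0.718 = 2.02.

k ≈ 0.718, θ ≈ 2.02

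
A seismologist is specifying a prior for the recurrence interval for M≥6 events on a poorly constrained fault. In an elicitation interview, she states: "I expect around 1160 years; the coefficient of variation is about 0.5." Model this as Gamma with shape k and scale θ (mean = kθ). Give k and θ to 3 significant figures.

k ≈ 4, θ ≈ 290

For Gamma(k, scale θ): mean = kθ, variance = kθ², so CV = 1/√k.
CV = 0.5, hence k = 1/CV² = 4.
Then θ = mean/k = 1160/4 = 290.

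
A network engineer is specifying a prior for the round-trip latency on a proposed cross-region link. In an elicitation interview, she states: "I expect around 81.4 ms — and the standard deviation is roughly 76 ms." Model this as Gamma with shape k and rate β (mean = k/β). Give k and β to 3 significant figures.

For Gamma(k, rate β): mean = k/β, variance = k/β², so CV = 1/√k.
CV = SD/mean = 76/81.4 = 0.9337, hence k = 1/CV² = 1.15.
Then β = k/mean = 1.15/81.4 = 0.0141.

k ≈ 1.15, β ≈ 0.0141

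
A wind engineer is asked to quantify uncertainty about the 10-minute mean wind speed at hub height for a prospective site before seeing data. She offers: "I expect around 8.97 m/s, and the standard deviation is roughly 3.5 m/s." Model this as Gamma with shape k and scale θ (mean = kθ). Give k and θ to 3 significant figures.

For Gamma(k, scale θ): mean = kθ, variance = kθ², so CV = 1/√k.
CV = SD/mean = 3.5/8.97 = 0.3902, hence k = 1/CV² = 6.57.
Then θ = mean/k = 8.97/6.57 = 1.37.

k ≈ 6.57, θ ≈ 1.37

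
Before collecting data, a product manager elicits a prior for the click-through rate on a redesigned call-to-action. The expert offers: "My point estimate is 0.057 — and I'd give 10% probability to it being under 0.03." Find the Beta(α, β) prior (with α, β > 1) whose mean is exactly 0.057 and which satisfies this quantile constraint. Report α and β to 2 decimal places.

α ≈ 5.75, β ≈ 95.10

With mean 0.057 fixed, write α = 0.057s, β = 0.943s where s = α+β.
Need P(θ < 0.03) = 0.1 under Beta(0.057s, 0.943s). Normal approximation: (q−m)/√(m(1−m)/s) ≈ z_{0.1} = -1.28, so s ≈ 0.057·0.943·(-1.28)²/(0.03−0.057)² = 121.1.
At s = 121.1: P(θ<0.03) ≈ 0.076. Adjusting to match 0.1 gives s ≈ 100.85.
So α = 0.057·100.85 ≈ 5.75, β = 0.943·100.85 ≈ 95.10.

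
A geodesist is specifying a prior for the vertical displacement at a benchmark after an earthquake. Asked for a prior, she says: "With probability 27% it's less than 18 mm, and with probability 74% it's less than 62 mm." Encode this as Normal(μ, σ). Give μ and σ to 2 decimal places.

For Normal(μ,σ), the p-quantile is μ + z_p·σ. Here z_{0.27} = -0.6128, z_{0.74} = 0.6433.
So 18 = μ − 0.6128σ and 62 = μ + 0.6433σ.
Subtracting: σ = (62 − 18)/(0.6433 − (-0.6128)) = 35.03.
Then μ = 18 − (-0.6128)·35.03 = 39.47.

μ = 39.47, σ = 35.03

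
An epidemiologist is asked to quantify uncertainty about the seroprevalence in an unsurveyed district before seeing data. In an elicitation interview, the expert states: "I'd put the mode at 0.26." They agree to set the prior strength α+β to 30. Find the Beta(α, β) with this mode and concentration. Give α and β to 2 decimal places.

α = 8.28, β = 21.72

For α,β > 1 the Beta mode is (α−1)/(α+β−2). With α+β = 30, the mode is (α−1)/28.
Set (α−1)/28 = 0.26 → α = 1 + 0.26·28 = 8.28.
β = 30 − α = 21.72.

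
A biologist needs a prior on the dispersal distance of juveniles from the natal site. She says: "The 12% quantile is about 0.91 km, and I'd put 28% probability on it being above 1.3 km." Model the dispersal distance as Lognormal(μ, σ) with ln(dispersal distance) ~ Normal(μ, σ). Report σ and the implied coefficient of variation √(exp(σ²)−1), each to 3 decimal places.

σ ≈ 0.203, CV ≈ 0.205

If T ~ Lognormal(μ,σ) then ln T ~ Normal(μ,σ), so the p-quantile of ln T is μ + z_p·σ.
ln(0.91) = -0.09431 and ln(1.3) = 0.2624; z_{0.12} = -1.175, z_{0.72} = 0.5828.
σ = (0.2624 − -0.09431)/(0.5828 − (-1.175)) = 0.203.
μ = -0.09431 − (-1.175)·0.203 = 0.144.
CV = √(exp(σ²)−1) = √(exp(0.0412)−1) = 0.205.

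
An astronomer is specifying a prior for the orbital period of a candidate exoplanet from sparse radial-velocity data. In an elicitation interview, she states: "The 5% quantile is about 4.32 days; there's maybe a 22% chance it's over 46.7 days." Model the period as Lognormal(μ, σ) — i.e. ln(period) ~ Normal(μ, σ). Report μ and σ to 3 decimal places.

μ ≈ 3.083, σ ≈ 0.985

If T ~ Lognormal(μ,σ) then ln T ~ Normal(μ,σ), so the p-quantile of ln T is μ + z_p·σ.
ln(4.32) = 1.463 and ln(46.7) = 3.844; z_{0.05} = -1.645, z_{0.78} = 0.7722.
σ = (3.844 − 1.463)/(0.7722 − (-1.645)) = 0.985.
μ = 1.463 − (-1.645)·0.985 = 3.083.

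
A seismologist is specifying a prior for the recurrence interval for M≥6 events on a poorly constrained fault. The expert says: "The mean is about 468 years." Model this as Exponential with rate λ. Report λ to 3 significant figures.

Exponential mean = 1/λ, so λ = 1/468.0 = 0.00214.

λ ≈ 0.00214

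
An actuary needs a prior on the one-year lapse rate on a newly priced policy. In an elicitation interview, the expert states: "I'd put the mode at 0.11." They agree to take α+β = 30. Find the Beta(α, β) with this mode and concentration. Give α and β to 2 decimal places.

α = 4.08, β = 25.92

For α,β > 1 the Beta mode is (α−1)/(α+β−2). With α+β = 30, the mode is (α−1)/28.
Set (α−1)/28 = 0.11 → α = 1 + 0.11·28 = 4.08.
β = 30 − α = 25.92.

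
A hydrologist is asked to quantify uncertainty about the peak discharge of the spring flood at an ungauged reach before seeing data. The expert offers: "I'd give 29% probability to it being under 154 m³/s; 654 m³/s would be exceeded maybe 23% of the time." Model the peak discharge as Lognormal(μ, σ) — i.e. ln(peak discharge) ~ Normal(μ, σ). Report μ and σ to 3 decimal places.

If T ~ Lognormal(μ,σ) then ln T ~ Normal(μ,σ), so the p-quantile of ln T is μ + z_p·σ.
ln(154) = 5.037 and ln(654) = 6.483; z_{0.29} = -0.5534, z_{0.77} = 0.7388.
σ = (6.483 − 5.037)/(0.7388 − (-0.5534)) = 1.119.
μ = 5.037 − (-0.5534)·1.119 = 5.656.

μ ≈ 5.656, σ ≈ 1.119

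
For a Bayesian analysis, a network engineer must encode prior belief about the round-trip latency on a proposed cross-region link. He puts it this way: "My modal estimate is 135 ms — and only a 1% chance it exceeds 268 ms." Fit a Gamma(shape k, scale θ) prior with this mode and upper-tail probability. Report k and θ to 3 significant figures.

Gamma(k,θ) with k>1 has mode (k−1)θ, so θ = 135/(k−1).
Need P(X < 268) = 0.99 with θ tied to k this way. Start at k = 2, θ = 135: P(X<268) ≈ 0.590.
Too low — raise k to concentrate. Iterating converges to k ≈ 11.5.
Then θ = 135/(11.5−1) ≈ 12.9.

k ≈ 11.5, θ ≈ 12.9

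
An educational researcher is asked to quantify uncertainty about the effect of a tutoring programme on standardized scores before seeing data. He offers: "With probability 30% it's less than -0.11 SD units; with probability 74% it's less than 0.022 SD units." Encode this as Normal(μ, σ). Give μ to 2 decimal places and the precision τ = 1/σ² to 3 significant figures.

μ = -0.05, τ = 78.3

The p-quantile of Normal(μ,σ) is μ + z_p·σ, with z_{0.3} = -0.5244 and z_{0.74} = 0.6433.
Eliminate σ: μ = (z₂·x₁ − z₁·x₂)/(z₂ − z₁) = (0.6433·-0.11 − (-0.5244)·0.022)/1.168 = -0.05.
Then σ = (x₂ − x₁)/(z₂ − z₁) = (0.022 − -0.11)/1.168 = 0.11.
Precision τ = 1/σ² = 1/0.113² = 78.3.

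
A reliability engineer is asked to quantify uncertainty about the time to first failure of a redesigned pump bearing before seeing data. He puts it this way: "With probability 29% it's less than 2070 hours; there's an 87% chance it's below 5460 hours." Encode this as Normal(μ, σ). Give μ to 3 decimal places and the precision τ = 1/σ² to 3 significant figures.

μ = 3186.800, τ = 2.46e-07

The p-quantile of Normal(μ,σ) is μ + z_p·σ, with z_{0.29} = -0.5534 and z_{0.87} = 1.126.
Eliminate σ: μ = (z₂·x₁ − z₁·x₂)/(z₂ − z₁) = (1.126·2070 − (-0.5534)·5460)/1.68 = 3186.800.
Then σ = (x₂ − x₁)/(z₂ − z₁) = (5460 − 2070)/1.68 = 2018.126.
Precision τ = 1/σ² = 1/2018² = 2.46e-07.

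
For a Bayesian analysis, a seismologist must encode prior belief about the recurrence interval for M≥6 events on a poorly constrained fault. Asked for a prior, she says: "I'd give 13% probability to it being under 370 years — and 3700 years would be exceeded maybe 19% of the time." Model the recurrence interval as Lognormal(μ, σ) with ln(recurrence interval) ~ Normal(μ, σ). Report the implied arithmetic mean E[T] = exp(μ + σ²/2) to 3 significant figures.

E[T] ≈ 2610 years

If T ~ Lognormal(μ,σ) then ln T ~ Normal(μ,σ), so the p-quantile of ln T is μ + z_p·σ.
ln(370) = 5.914 and ln(3700) = 8.216; z_{0.13} = -1.126, z_{0.81} = 0.8779.
σ = (8.216 − 5.914)/(0.8779 − (-1.126)) = 1.149.
μ = 5.914 − (-1.126)·1.149 = 7.208.
E[T] = exp(μ + σ²/2) = exp(7.208 + 0.6599) = 2610 years.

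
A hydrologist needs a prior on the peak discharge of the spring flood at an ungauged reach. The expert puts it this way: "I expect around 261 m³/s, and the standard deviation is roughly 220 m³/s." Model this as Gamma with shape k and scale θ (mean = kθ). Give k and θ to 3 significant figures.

k ≈ 1.41, θ ≈ 185

For Gamma(k, scale θ): mean = kθ, variance = kθ², so CV = 1/√k.
CV = SD/mean = 220/261 = 0.8429, hence k = 1/CV² = 1.41.
Then θ = mean/k = 261/1.41 = 185.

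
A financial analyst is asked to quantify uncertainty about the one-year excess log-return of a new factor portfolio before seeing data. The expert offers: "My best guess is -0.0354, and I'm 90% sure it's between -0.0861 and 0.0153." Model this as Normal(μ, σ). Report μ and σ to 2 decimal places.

μ = -0.04, σ = 0.03

A symmetric 90% interval runs μ ± z·σ with z = 1.645.
Half-width = 0.0507, so σ = 0.0507/1.645 = 0.03.
μ is the stated best guess, -0.04.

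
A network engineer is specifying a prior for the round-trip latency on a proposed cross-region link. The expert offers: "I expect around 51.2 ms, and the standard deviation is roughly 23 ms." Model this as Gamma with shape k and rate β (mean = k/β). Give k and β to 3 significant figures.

For Gamma(k, rate β): mean = k/β, variance = k/β², so CV = 1/√k.
CV = SD/mean = 23/51.2 = 0.4492, hence k = 1/CV² = 4.96.
Then β = k/mean = 4.96/51.2 = 0.0968.

k ≈ 4.96, β ≈ 0.0968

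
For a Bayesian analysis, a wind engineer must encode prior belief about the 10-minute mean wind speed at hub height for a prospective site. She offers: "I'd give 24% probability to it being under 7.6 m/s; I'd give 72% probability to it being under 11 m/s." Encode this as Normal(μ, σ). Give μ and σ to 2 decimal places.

μ = 9.46, σ = 2.64

The p-quantile of Normal(μ,σ) is μ + z_p·σ, with z_{0.24} = -0.7063 and z_{0.72} = 0.5828.
Eliminate σ: μ = (z₂·x₁ − z₁·x₂)/(z₂ − z₁) = (0.5828·7.6 − (-0.7063)·11)/1.289 = 9.46.
Then σ = (x₂ − x₁)/(z₂ − z₁) = (11 − 7.6)/1.289 = 2.64.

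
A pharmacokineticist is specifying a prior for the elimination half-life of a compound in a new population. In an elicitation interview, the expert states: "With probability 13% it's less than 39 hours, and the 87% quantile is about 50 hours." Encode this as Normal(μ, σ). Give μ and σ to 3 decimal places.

For Normal(μ,σ), the p-quantile is μ + z_p·σ. Here z_{0.13} = -1.126, z_{0.87} = 1.126.
So 39 = μ − 1.126σ and 50 = μ + 1.126σ.
Subtracting: σ = (50 − 39)/(1.126 − (-1.126)) = 4.883.
Then μ = 39 − (-1.126)·4.883 = 44.500.

μ = 44.500, σ = 4.883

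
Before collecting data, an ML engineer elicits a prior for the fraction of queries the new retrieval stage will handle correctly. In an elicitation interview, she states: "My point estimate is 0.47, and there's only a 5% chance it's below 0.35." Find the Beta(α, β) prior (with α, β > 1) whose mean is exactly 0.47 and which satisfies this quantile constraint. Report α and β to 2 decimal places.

With mean 0.47 fixed, write α = 0.47s, β = 0.53s where s = α+β.
Need P(θ < 0.35) = 0.05 under Beta(0.47s, 0.53s). Normal approximation: (q−m)/√(m(1−m)/s) ≈ z_{0.05} = -1.64, so s ≈ 0.47·0.53·(-1.64)²/(0.35−0.47)² = 46.8.
At s = 46.8: P(θ<0.35) ≈ 0.047. Adjusting to match 0.05 gives s ≈ 45.34.
So α = 0.47·45.34 ≈ 21.31, β = 0.53·45.34 ≈ 24.03.

α ≈ 21.31, β ≈ 24.03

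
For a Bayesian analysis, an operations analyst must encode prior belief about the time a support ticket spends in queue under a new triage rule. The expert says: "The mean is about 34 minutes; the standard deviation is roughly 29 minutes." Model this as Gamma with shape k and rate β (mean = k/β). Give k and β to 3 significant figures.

For Gamma(k, rate β): mean = k/β, variance = k/β², so CV = 1/√k.
CV = SD/mean = 29/34 = 0.8529, hence k = 1/CV² = 1.37.
Then β = k/mean = 1.37/34 = 0.0404.

k ≈ 1.37, β ≈ 0.0404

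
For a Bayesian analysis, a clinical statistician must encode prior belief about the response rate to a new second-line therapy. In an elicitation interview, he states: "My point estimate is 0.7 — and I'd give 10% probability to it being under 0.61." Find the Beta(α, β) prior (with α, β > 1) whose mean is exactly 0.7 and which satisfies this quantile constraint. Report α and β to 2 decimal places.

With mean 0.7 fixed, write α = 0.7s, β = 0.3s where s = α+β.
Need P(θ < 0.61) = 0.1 under Beta(0.7s, 0.3s). Normal approximation: (q−m)/√(m(1−m)/s) ≈ z_{0.1} = -1.28, so s ≈ 0.7·0.3·(-1.28)²/(0.61−0.7)² = 42.6.
At s = 42.6: P(θ<0.61) ≈ 0.103. Adjusting to match 0.1 gives s ≈ 43.99.
So α = 0.7·43.99 ≈ 30.79, β = 0.3·43.99 ≈ 13.20.

α ≈ 30.79, β ≈ 13.20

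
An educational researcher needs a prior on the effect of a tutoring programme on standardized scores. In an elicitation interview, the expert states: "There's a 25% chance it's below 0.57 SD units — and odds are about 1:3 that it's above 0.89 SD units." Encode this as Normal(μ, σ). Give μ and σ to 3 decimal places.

μ = 0.730, σ = 0.237

The p-quantile of Normal(μ,σ) is μ + z_p·σ, with z_{0.25} = -0.6745 and z_{0.75} = 0.6745.
Eliminate σ: μ = (z₂·x₁ − z₁·x₂)/(z₂ − z₁) = (0.6745·0.57 − (-0.6745)·0.89)/1.349 = 0.730.
Then σ = (x₂ − x₁)/(z₂ − z₁) = (0.89 − 0.57)/1.349 = 0.237.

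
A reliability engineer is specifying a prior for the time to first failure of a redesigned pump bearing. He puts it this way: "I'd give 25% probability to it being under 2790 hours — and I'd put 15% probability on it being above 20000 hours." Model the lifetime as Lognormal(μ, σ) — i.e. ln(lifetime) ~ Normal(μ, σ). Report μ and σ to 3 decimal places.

μ ≈ 8.710, σ ≈ 1.151

If T ~ Lognormal(μ,σ) then ln T ~ Normal(μ,σ), so the p-quantile of ln T is μ + z_p·σ.
ln(2790) = 7.934 and ln(20000) = 9.903; z_{0.25} = -0.6745, z_{0.85} = 1.036.
σ = (9.903 − 7.934)/(1.036 − (-0.6745)) = 1.151.
μ = 7.934 − (-0.6745)·1.151 = 8.710.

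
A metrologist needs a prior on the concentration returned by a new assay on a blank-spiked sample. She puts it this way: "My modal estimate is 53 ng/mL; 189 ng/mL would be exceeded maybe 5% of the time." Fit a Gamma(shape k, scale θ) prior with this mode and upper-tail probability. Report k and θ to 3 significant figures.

Gamma(k,θ) with k>1 has mode (k−1)θ, so θ = 53/(k−1).
Need P(X < 189) = 0.95 with θ tied to k this way. Start at k = 2, θ = 53: P(X<189) ≈ 0.871.
Too low — raise k to concentrate. Iterating converges to k ≈ 2.59.
Then θ = 53/(2.59−1) ≈ 33.3.

k ≈ 2.59, θ ≈ 33.3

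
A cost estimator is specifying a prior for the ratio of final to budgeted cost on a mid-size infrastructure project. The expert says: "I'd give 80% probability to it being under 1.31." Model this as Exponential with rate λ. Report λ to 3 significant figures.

λ ≈ 1.23

P(T < 1.31) = 1 − e^(−λ·1.31) = 0.8, so λ = −ln(1−0.8)/1.31 = −ln(0.2)/1.31 = 1.23.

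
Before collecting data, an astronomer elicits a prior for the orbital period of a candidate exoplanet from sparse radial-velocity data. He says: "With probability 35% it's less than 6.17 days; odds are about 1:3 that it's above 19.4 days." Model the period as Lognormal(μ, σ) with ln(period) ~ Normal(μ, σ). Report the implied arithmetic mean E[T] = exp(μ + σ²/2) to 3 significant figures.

If T ~ Lognormal(μ,σ) then ln T ~ Normal(μ,σ), so the p-quantile of ln T is μ + z_p·σ.
ln(6.17) = 1.82 and ln(19.4) = 2.965; z_{0.35} = -0.3853, z_{0.75} = 0.6745.
σ = (2.965 − 1.82)/(0.6745 − (-0.3853)) = 1.081.
μ = 1.82 − (-0.3853)·1.081 = 2.236.
E[T] = exp(μ + σ²/2) = exp(2.236 + 0.5842) = 16.8 days.

E[T] ≈ 16.8 days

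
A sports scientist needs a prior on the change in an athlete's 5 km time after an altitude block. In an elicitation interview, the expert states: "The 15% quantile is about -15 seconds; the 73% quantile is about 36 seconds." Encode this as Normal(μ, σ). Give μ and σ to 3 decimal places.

μ = 17.050, σ = 30.923

The p-quantile of Normal(μ,σ) is μ + z_p·σ, with z_{0.15} = -1.036 and z_{0.73} = 0.6128.
Eliminate σ: μ = (z₂·x₁ − z₁·x₂)/(z₂ − z₁) = (0.6128·-15 − (-1.036)·36)/1.649 = 17.050.
Then σ = (x₂ − x₁)/(z₂ − z₁) = (36 − -15)/1.649 = 30.923.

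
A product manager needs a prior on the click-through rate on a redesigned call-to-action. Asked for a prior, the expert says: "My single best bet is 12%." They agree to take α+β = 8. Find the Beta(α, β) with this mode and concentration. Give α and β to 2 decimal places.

For α,β > 1 the Beta mode is (α−1)/(α+β−2). With α+β = 8, the mode is (α−1)/6.
Set (α−1)/6 = 0.12 → α = 1 + 0.12·6 = 1.72.
β = 8 − α = 6.28.

α = 1.72, β = 6.28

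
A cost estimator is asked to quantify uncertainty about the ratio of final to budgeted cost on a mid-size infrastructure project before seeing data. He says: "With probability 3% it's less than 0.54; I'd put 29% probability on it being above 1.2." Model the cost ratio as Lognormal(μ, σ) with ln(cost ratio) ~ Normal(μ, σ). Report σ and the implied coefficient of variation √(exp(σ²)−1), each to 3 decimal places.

σ ≈ 0.328, CV ≈ 0.337

If T ~ Lognormal(μ,σ) then ln T ~ Normal(μ,σ), so the p-quantile of ln T is μ + z_p·σ.
ln(0.54) = -0.6162 and ln(1.2) = 0.1823; z_{0.03} = -1.881, z_{0.71} = 0.5534.
σ = (0.1823 − -0.6162)/(0.5534 − (-1.881)) = 0.328.
μ = -0.6162 − (-1.881)·0.328 = 0.001.
CV = √(exp(σ²)−1) = √(exp(0.1076)−1) = 0.337.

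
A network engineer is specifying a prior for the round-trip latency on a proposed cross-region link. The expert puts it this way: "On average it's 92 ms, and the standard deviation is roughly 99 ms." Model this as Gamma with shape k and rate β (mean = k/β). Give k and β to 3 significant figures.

k ≈ 0.864, β ≈ 0.00939

For Gamma(k, rate β): mean = k/β, variance = k/β², so CV = 1/√k.
CV = SD/mean = 99/92 = 1.076, hence k = 1/CV² = 0.864.
Then β = k/mean = 0.864/92 = 0.00939.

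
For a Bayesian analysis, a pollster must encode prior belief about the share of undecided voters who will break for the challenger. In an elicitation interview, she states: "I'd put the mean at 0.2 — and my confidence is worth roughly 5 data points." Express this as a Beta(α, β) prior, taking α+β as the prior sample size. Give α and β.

Under the effective-sample-size interpretation, Beta(α, β) has prior mean α/(α+β) and prior sample size α+β.
So α+β = 5 and α/(α+β) = 0.2, giving α = 0.2·5 = 1 and β = 5 − 1 = 4.

α = 1, β = 4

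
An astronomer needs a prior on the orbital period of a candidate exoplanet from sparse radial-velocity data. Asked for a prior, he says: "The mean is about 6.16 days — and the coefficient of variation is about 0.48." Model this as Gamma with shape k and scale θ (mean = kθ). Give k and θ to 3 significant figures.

For Gamma(k, scale θ): mean = kθ, variance = kθ², so CV = 1/√k.
CV = 0.48, hence k = 1/CV² = 4.34.
Then θ = mean/k = 6.16/4.34 = 1.42.

k ≈ 4.34, θ ≈ 1.42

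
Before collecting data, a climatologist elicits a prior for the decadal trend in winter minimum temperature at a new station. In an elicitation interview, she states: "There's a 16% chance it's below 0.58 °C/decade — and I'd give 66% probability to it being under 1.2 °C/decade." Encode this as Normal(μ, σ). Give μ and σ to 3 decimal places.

μ = 1.018, σ = 0.441

The p-quantile of Normal(μ,σ) is μ + z_p·σ, with z_{0.16} = -0.9945 and z_{0.66} = 0.4125.
Eliminate σ: μ = (z₂·x₁ − z₁·x₂)/(z₂ − z₁) = (0.4125·0.58 − (-0.9945)·1.2)/1.407 = 1.018.
Then σ = (x₂ − x₁)/(z₂ − z₁) = (1.2 − 0.58)/1.407 = 0.441.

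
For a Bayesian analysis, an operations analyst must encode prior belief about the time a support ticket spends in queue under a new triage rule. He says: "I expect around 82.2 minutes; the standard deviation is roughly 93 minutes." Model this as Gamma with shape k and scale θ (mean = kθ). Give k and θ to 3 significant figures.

k ≈ 0.781, θ ≈ 105

For Gamma(k, scale θ): mean = kθ, variance = kθ², so CV = 1/√k.
CV = SD/mean = 93/82.2 = 1.131, hence k = 1/CV² = 0.781.
Then θ = mean/k = 82.2/0.781 = 105.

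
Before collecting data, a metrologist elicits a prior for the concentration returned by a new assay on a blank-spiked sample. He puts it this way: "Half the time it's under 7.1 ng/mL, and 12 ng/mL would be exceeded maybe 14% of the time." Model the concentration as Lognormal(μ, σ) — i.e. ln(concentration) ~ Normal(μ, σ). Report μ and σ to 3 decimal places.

μ ≈ 1.960, σ ≈ 0.486

If T ~ Lognormal(μ,σ) then ln T ~ Normal(μ,σ), so the p-quantile of ln T is μ + z_p·σ.
ln(7.1) = 1.96 and ln(12) = 2.485; z_{0.5} = 0, z_{0.86} = 1.08.
σ = (2.485 − 1.96)/(1.08 − (0)) = 0.486.
μ = 1.96 − (0)·0.486 = 1.960.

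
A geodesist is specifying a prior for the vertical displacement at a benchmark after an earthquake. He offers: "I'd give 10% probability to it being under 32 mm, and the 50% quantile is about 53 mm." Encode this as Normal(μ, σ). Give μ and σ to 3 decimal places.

For Normal(μ,σ), the p-quantile is μ + z_p·σ. Here z_{0.1} = -1.282, z_{0.5} = 0.
So 32 = μ − 1.282σ and 53 = μ + 0σ.
Subtracting: σ = (53 − 32)/(0 − (-1.282)) = 16.386.
Then μ = 32 − (-1.282)·16.386 = 53.000.

μ = 53.000, σ = 16.386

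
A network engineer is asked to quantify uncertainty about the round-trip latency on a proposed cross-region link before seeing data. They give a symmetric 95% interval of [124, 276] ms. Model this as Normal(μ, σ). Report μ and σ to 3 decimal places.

μ = 200.000, σ = 38.776

A symmetric 95% interval runs μ ± z·σ with z = 1.96.
Half-width = 76, so σ = 76/1.96 = 38.776.
μ is the interval midpoint, 200.000.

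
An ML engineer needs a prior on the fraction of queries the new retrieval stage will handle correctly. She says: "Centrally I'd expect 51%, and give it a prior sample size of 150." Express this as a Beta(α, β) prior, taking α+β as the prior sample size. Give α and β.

α = 76.5, β = 73.5

Under the effective-sample-size interpretation, Beta(α, β) has prior mean α/(α+β) and prior sample size α+β.
So α+β = 150 and α/(α+β) = 0.51, giving α = 0.51·150 = 76.5 and β = 150 − 76.5 = 73.5.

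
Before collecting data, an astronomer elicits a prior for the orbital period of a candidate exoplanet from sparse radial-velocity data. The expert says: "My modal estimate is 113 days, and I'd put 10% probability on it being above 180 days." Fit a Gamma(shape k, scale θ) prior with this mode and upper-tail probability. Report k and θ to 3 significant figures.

k ≈ 9.66, θ ≈ 13

Gamma(k,θ) with k>1 has mode (k−1)θ, so θ = 113/(k−1).
Need P(X < 180) = 0.9 with θ tied to k this way. Start at k = 2, θ = 113: P(X<180) ≈ 0.473.
Too low — raise k to concentrate. Iterating converges to k ≈ 9.66.
Then θ = 113/(9.66−1) ≈ 13.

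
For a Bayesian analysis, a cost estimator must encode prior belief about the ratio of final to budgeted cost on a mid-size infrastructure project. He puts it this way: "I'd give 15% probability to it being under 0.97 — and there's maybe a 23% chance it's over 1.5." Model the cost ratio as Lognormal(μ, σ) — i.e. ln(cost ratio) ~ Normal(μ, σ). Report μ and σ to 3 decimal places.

If T ~ Lognormal(μ,σ) then ln T ~ Normal(μ,σ), so the p-quantile of ln T is μ + z_p·σ.
ln(0.97) = -0.03046 and ln(1.5) = 0.4055; z_{0.15} = -1.036, z_{0.77} = 0.7388.
σ = (0.4055 − -0.03046)/(0.7388 − (-1.036)) = 0.246.
μ = -0.03046 − (-1.036)·0.246 = 0.224.

μ ≈ 0.224, σ ≈ 0.246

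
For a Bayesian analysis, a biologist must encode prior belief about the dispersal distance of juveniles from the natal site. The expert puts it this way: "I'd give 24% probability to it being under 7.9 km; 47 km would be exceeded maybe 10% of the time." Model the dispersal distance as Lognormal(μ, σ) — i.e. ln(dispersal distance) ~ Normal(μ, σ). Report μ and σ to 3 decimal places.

If T ~ Lognormal(μ,σ) then ln T ~ Normal(μ,σ), so the p-quantile of ln T is μ + z_p·σ.
ln(7.9) = 2.067 and ln(47) = 3.85; z_{0.24} = -0.7063, z_{0.9} = 1.282.
σ = (3.85 − 2.067)/(1.282 − (-0.7063)) = 0.897.
μ = 2.067 − (-0.7063)·0.897 = 2.700.

μ ≈ 2.700, σ ≈ 0.897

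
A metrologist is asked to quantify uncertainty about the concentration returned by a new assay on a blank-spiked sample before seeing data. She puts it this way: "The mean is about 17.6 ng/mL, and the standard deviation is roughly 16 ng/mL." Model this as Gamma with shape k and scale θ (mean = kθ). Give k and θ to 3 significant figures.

For Gamma(k, scale θ): mean = kθ, variance = kθ², so CV = 1/√k.
CV = SD/mean = 16/17.6 = 0.9091, hence k = 1/CV² = 1.21.
Then θ = mean/k = 17.6/1.21 = 14.5.

k ≈ 1.21, θ ≈ 14.5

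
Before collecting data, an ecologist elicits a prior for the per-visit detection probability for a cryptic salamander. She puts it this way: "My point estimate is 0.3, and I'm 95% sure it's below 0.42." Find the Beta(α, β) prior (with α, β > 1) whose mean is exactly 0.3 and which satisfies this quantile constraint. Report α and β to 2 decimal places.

α ≈ 12.67, β ≈ 29.57

With mean 0.3 fixed, write α = 0.3s, β = 0.7s where s = α+β.
Need P(θ < 0.42) = 0.95 under Beta(0.3s, 0.7s). Normal approximation: (q−m)/√(m(1−m)/s) ≈ z_{0.95} = 1.64, so s ≈ 0.3·0.7·(1.64)²/(0.42−0.3)² = 39.5.
At s = 39.5: P(θ<0.42) ≈ 0.944. Adjusting to match 0.95 gives s ≈ 42.24.
So α = 0.3·42.24 ≈ 12.67, β = 0.7·42.24 ≈ 29.57.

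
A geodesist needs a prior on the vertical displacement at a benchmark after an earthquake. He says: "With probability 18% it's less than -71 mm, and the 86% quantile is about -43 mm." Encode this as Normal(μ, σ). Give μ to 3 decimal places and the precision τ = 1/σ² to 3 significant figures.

μ = -58.157, τ = 0.00508

The p-quantile of Normal(μ,σ) is μ + z_p·σ, with z_{0.18} = -0.9154 and z_{0.86} = 1.08.
Eliminate σ: μ = (z₂·x₁ − z₁·x₂)/(z₂ − z₁) = (1.08·-71 − (-0.9154)·-43)/1.996 = -58.157.
Then σ = (x₂ − x₁)/(z₂ − z₁) = (-43 − -71)/1.996 = 14.030.
Precision τ = 1/σ² = 1/14.03² = 0.00508.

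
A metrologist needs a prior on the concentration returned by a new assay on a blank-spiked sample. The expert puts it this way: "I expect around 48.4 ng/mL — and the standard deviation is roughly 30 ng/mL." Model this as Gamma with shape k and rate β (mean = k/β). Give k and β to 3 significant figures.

For Gamma(k, rate β): mean = k/β, variance = k/β², so CV = 1/√k.
CV = SD/mean = 30/48.4 = 0.6198, hence k = 1/CV² = 2.6.
Then β = k/mean = 2.6/48.4 = 0.0538.

k ≈ 2.6, β ≈ 0.0538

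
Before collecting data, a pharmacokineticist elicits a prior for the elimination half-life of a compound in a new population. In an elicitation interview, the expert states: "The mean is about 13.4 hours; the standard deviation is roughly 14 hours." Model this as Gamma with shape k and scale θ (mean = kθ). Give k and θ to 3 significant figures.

For Gamma(k, scale θ): mean = kθ, variance = kθ², so CV = 1/√k.
CV = SD/mean = 14/13.4 = 1.045, hence k = 1/CV² = 0.916.
Then θ = mean/k = 13.4/0.916 = 14.6.

k ≈ 0.916, θ ≈ 14.6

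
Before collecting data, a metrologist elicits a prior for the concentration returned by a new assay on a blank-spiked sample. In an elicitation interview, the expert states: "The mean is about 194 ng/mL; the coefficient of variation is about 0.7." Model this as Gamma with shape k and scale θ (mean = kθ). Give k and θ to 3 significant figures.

For Gamma(k, scale θ): mean = kθ, variance = kθ², so CV = 1/√k.
CV = 0.7, hence k = 1/CV² = 2.04.
Then θ = mean/k = 194/2.04 = 95.1.

k ≈ 2.04, θ ≈ 95.1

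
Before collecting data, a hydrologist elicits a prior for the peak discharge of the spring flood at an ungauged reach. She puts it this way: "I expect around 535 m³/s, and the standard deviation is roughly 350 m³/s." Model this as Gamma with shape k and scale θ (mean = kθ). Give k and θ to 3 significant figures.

For Gamma(k, scale θ): mean = kθ, variance = kθ², so CV = 1/√k.
CV = SD/mean = 350/535 = 0.6542, hence k = 1/CV² = 2.34.
Then θ = mean/k = 535/2.34 = 229.

k ≈ 2.34, θ ≈ 229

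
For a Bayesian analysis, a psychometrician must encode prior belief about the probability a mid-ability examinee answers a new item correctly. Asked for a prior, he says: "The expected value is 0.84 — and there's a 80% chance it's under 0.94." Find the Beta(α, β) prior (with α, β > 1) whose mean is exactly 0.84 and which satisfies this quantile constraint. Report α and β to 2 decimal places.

α ≈ 7.87, β ≈ 1.50

With mean 0.84 fixed, write α = 0.84s, β = 0.16s where s = α+β.
Need P(θ < 0.94) = 0.8 under Beta(0.84s, 0.16s). Normal approximation: (q−m)/√(m(1−m)/s) ≈ z_{0.8} = 0.842, so s ≈ 0.84·0.16·(0.842)²/(0.94−0.84)² = 9.5.
At s = 9.5: P(θ<0.94) ≈ 0.803. Adjusting to match 0.8 gives s ≈ 9.37.
So α = 0.84·9.37 ≈ 7.87, β = 0.16·9.37 ≈ 1.50.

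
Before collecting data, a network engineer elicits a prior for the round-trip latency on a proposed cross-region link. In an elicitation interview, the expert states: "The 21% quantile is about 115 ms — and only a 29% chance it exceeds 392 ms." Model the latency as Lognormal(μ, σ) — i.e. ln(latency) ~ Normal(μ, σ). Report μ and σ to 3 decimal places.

μ ≈ 5.472, σ ≈ 0.902

If T ~ Lognormal(μ,σ) then ln T ~ Normal(μ,σ), so the p-quantile of ln T is μ + z_p·σ.
ln(115) = 4.745 and ln(392) = 5.971; z_{0.21} = -0.8064, z_{0.71} = 0.5534.
σ = (5.971 − 4.745)/(0.5534 − (-0.8064)) = 0.902.
μ = 4.745 − (-0.8064)·0.902 = 5.472.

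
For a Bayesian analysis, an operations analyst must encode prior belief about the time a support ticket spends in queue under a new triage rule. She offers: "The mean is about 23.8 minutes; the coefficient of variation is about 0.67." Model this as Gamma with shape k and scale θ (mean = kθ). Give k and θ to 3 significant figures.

For Gamma(k, scale θ): mean = kθ, variance = kθ², so CV = 1/√k.
CV = 0.67, hence k = 1/CV² = 2.23.
Then θ = mean/k = 23.8/2.23 = 10.7.

k ≈ 2.23, θ ≈ 10.7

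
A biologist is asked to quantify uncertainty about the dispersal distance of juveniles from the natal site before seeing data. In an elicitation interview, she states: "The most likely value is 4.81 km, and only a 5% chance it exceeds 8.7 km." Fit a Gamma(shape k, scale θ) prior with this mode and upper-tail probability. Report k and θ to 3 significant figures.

k ≈ 8.93, θ ≈ 0.606

Gamma(k,θ) with k>1 has mode (k−1)θ, so θ = 4.81/(k−1).
Need P(X < 8.7) = 0.95 with θ tied to k this way. Start at k = 2, θ = 4.81: P(X<8.7) ≈ 0.540.
Too low — raise k to concentrate. Iterating converges to k ≈ 8.93.
Then θ = 4.81/(8.93−1) ≈ 0.606.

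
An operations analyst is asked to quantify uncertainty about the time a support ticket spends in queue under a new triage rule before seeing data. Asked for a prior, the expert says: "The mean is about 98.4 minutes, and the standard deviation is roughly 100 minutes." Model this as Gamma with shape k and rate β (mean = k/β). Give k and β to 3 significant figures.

k ≈ 0.968, β ≈ 0.00984

For Gamma(k, rate β): mean = k/β, variance = k/β², so CV = 1/√k.
CV = SD/mean = 100/98.4 = 1.016, hence k = 1/CV² = 0.968.
Then β = k/mean = 0.968/98.4 = 0.00984.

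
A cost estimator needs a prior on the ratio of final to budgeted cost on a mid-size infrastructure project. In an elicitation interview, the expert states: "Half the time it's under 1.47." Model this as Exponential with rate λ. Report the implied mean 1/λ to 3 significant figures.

mean ≈ 2.12

Exponential median = ln 2 / λ, so λ = ln 2 / 1.47 = 0.472.
Mean = 1/λ = 2.12.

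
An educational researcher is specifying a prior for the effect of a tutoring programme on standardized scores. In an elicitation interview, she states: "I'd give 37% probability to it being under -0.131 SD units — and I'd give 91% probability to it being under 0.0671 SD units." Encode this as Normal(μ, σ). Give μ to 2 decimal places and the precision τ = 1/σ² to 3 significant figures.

The p-quantile of Normal(μ,σ) is μ + z_p·σ, with z_{0.37} = -0.3319 and z_{0.91} = 1.341.
Eliminate σ: μ = (z₂·x₁ − z₁·x₂)/(z₂ − z₁) = (1.341·-0.131 − (-0.3319)·0.0671)/1.673 = -0.09.
Then σ = (x₂ − x₁)/(z₂ − z₁) = (0.0671 − -0.131)/1.673 = 0.12.
Precision τ = 1/σ² = 1/0.1184² = 71.3.

μ = -0.09, τ = 71.3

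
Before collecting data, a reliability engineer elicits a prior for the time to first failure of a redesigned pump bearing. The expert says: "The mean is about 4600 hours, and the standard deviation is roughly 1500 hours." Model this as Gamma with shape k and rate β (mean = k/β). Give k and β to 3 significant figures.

k ≈ 9.4, β ≈ 0.00204

For Gamma(k, rate β): mean = k/β, variance = k/β², so CV = 1/√k.
CV = SD/mean = 1500/4600 = 0.3261, hence k = 1/CV² = 9.4.
Then β = k/mean = 9.4/4600 = 0.00204.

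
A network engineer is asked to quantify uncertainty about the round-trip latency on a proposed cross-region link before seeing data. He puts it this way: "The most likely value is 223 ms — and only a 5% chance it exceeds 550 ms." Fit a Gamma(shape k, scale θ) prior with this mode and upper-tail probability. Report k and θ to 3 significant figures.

Gamma(k,θ) with k>1 has mode (k−1)θ, so θ = 223/(k−1).
Need P(X < 550) = 0.95 with θ tied to k this way. Start at k = 2, θ = 223: P(X<550) ≈ 0.706.
Too low — raise k to concentrate. Iterating converges to k ≈ 4.34.
Then θ = 223/(4.34−1) ≈ 66.8.

k ≈ 4.34, θ ≈ 66.8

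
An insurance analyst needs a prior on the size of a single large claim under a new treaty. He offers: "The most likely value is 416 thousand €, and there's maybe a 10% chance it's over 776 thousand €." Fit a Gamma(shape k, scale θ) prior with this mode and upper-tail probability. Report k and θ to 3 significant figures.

k ≈ 5.91, θ ≈ 84.7

Gamma(k,θ) with k>1 has mode (k−1)θ, so θ = 416/(k−1).
Need P(X < 776) = 0.9 with θ tied to k this way. Start at k = 2, θ = 416: P(X<776) ≈ 0.556.
Too low — raise k to concentrate. Iterating converges to k ≈ 5.91.
Then θ = 416/(5.91−1) ≈ 84.7.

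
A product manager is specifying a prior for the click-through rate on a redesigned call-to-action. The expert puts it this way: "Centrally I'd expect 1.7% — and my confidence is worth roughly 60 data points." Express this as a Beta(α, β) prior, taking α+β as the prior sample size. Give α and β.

Under the effective-sample-size interpretation, Beta(α, β) has prior mean α/(α+β) and prior sample size α+β.
So α+β = 60 and α/(α+β) = 0.017, giving α = 0.017·60 = 1.02 and β = 60 − 1.02 = 58.98.

α = 1.02, β = 58.98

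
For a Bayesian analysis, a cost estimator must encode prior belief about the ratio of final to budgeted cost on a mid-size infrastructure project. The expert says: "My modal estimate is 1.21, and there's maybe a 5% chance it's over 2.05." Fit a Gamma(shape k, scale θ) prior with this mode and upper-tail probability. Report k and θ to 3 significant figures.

k ≈ 11, θ ≈ 0.12

Gamma(k,θ) with k>1 has mode (k−1)θ, so θ = 1.21/(k−1).
Need P(X < 2.05) = 0.95 with θ tied to k this way. Start at k = 2, θ = 1.21: P(X<2.05) ≈ 0.505.
Too low — raise k to concentrate. Iterating converges to k ≈ 11.
Then θ = 1.21/(11−1) ≈ 0.12.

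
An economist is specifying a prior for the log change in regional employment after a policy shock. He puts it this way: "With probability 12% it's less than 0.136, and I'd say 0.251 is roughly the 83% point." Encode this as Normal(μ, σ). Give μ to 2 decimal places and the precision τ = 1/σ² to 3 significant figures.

μ = 0.20, τ = 343

The p-quantile of Normal(μ,σ) is μ + z_p·σ, with z_{0.12} = -1.175 and z_{0.83} = 0.9542.
Eliminate σ: μ = (z₂·x₁ − z₁·x₂)/(z₂ − z₁) = (0.9542·0.136 − (-1.175)·0.251)/2.129 = 0.20.
Then σ = (x₂ − x₁)/(z₂ − z₁) = (0.251 − 0.136)/2.129 = 0.05.
Precision τ = 1/σ² = 1/0.05401² = 343.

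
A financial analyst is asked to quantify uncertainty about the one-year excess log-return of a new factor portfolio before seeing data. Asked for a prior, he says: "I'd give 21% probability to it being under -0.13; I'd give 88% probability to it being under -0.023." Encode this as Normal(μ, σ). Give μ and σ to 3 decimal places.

μ = -0.086, σ = 0.054

The p-quantile of Normal(μ,σ) is μ + z_p·σ, with z_{0.21} = -0.8064 and z_{0.88} = 1.175.
Eliminate σ: μ = (z₂·x₁ − z₁·x₂)/(z₂ − z₁) = (1.175·-0.13 − (-0.8064)·-0.023)/1.981 = -0.086.
Then σ = (x₂ − x₁)/(z₂ − z₁) = (-0.023 − -0.13)/1.981 = 0.054.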